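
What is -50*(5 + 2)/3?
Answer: -350/3 ≈ -116.67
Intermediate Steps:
-50*(5 + 2)/3 = -50*7*(1/3) = -10*35*(1/3) = -350*1/3 = -350/3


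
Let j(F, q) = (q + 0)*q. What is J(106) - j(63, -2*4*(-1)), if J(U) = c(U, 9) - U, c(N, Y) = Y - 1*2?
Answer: -163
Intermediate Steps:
c(N, Y) = -2 + Y (c(N, Y) = Y - 2 = -2 + Y)
J(U) = 7 - U (J(U) = (-2 + 9) - U = 7 - U)
j(F, q) = q² (j(F, q) = q*q = q²)
J(106) - j(63, -2*4*(-1)) = (7 - 1*106) - (-2*4*(-1))² = (7 - 106) - (-8*(-1))² = -99 - 1*8² = -99 - 1*64 = -99 - 64 = -163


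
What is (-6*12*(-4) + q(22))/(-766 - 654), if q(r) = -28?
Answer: -13/71 ≈ -0.18310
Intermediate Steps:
(-6*12*(-4) + q(22))/(-766 - 654) = (-6*12*(-4) - 28)/(-766 - 654) = (-72*(-4) - 28)/(-1420) = -(288 - 28)/1420 = -1/1420*260 = -13/71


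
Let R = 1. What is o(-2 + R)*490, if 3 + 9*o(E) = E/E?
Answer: -980/9 ≈ -108.89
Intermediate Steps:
o(E) = -2/9 (o(E) = -1/3 + (E/E)/9 = -1/3 + (1/9)*1 = -1/3 + 1/9 = -2/9)
o(-2 + R)*490 = -2/9*490 = -980/9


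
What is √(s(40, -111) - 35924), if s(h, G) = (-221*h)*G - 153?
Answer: √945163 ≈ 972.20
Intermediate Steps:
s(h, G) = -153 - 221*G*h (s(h, G) = -221*G*h - 153 = -153 - 221*G*h)
√(s(40, -111) - 35924) = √((-153 - 221*(-111)*40) - 35924) = √((-153 + 981240) - 35924) = √(981087 - 35924) = √945163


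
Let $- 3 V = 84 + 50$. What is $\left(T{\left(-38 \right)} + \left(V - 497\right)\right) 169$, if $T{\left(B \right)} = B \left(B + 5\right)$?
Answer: $\frac{361153}{3} \approx 1.2038 \cdot 10^{5}$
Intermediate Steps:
$T{\left(B \right)} = B \left(5 + B\right)$
$V = - \frac{134}{3}$ ($V = - \frac{84 + 50}{3} = \left(- \frac{1}{3}\right) 134 = - \frac{134}{3} \approx -44.667$)
$\left(T{\left(-38 \right)} + \left(V - 497\right)\right) 169 = \left(- 38 \left(5 - 38\right) - \frac{1625}{3}\right) 169 = \left(\left(-38\right) \left(-33\right) - \frac{1625}{3}\right) 169 = \left(1254 - \frac{1625}{3}\right) 169 = \frac{2137}{3} \cdot 169 = \frac{361153}{3}$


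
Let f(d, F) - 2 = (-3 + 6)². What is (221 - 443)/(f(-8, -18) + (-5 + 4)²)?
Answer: -37/2 ≈ -18.500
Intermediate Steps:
f(d, F) = 11 (f(d, F) = 2 + (-3 + 6)² = 2 + 3² = 2 + 9 = 11)
(221 - 443)/(f(-8, -18) + (-5 + 4)²) = (221 - 443)/(11 + (-5 + 4)²) = -222/(11 + (-1)²) = -222/(11 + 1) = -222/12 = -222*1/12 = -37/2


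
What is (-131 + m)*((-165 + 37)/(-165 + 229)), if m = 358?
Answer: -454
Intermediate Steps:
(-131 + m)*((-165 + 37)/(-165 + 229)) = (-131 + 358)*((-165 + 37)/(-165 + 229)) = 227*(-128/64) = 227*(-128*1/64) = 227*(-2) = -454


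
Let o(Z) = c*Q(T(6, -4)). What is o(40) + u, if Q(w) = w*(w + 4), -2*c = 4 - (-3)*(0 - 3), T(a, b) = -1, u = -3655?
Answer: -7325/2 ≈ -3662.5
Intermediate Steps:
c = 5/2 (c = -(4 - (-3)*(0 - 3))/2 = -(4 - (-3)*(-3))/2 = -(4 - 1*9)/2 = -(4 - 9)/2 = -½*(-5) = 5/2 ≈ 2.5000)
Q(w) = w*(4 + w)
o(Z) = -15/2 (o(Z) = 5*(-(4 - 1))/2 = 5*(-1*3)/2 = (5/2)*(-3) = -15/2)
o(40) + u = -15/2 - 3655 = -7325/2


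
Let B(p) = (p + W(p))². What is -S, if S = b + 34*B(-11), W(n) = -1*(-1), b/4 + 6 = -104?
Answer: -2960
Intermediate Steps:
b = -440 (b = -24 + 4*(-104) = -24 - 416 = -440)
W(n) = 1
B(p) = (1 + p)² (B(p) = (p + 1)² = (1 + p)²)
S = 2960 (S = -440 + 34*(1 - 11)² = -440 + 34*(-10)² = -440 + 34*100 = -440 + 3400 = 2960)
-S = -1*2960 = -2960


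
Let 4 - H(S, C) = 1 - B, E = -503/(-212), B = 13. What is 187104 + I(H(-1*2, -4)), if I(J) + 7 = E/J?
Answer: 634633527/3392 ≈ 1.8710e+5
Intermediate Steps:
E = 503/212 (E = -503*(-1/212) = 503/212 ≈ 2.3726)
H(S, C) = 16 (H(S, C) = 4 - (1 - 1*13) = 4 - (1 - 13) = 4 - 1*(-12) = 4 + 12 = 16)
I(J) = -7 + 503/(212*J)
187104 + I(H(-1*2, -4)) = 187104 + (-7 + (503/212)/16) = 187104 + (-7 + (503/212)*(1/16)) = 187104 + (-7 + 503/3392) = 187104 - 23241/3392 = 634633527/3392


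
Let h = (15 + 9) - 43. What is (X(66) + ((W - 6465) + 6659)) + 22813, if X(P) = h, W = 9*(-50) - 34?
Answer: 22504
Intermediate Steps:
W = -484 (W = -450 - 34 = -484)
h = -19 (h = 24 - 43 = -19)
X(P) = -19
(X(66) + ((W - 6465) + 6659)) + 22813 = (-19 + ((-484 - 6465) + 6659)) + 22813 = (-19 + (-6949 + 6659)) + 22813 = (-19 - 290) + 22813 = -309 + 22813 = 22504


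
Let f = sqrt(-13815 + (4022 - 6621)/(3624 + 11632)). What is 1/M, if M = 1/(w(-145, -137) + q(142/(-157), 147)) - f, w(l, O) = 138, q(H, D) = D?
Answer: 4347960/17119325328031 + 1137150*I*sqrt(16405200154)/17119325328031 ≈ 2.5398e-7 + 0.0085079*I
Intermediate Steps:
f = 7*I*sqrt(16405200154)/7628 (f = sqrt(-13815 - 2599/15256) = sqrt(-210764239/15256) = 7*I*sqrt(16405200154)/7628 ≈ 117.54*I)
M = 1/285 - 7*I*sqrt(16405200154)/7628 (M = 1/(138 + 147) - 7*I*sqrt(16405200154)/7628 = 1/285 - 7*I*sqrt(16405200154)/7628 ≈ 0.0035088 - 117.54*I)
1/M = 1/(1/285 - 7*I*sqrt(16405200154)/7628)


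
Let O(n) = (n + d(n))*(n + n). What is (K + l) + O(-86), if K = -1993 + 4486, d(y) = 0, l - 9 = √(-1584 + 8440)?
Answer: 17294 + 2*√1714 ≈ 17377.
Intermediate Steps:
l = 9 + 2*√1714 (l = 9 + √(-1584 + 8440) = 9 + √6856 = 9 + 2*√1714 ≈ 91.801)
O(n) = 2*n² (O(n) = (n + 0)*(n + n) = n*(2*n) = 2*n²)
K = 2493
(K + l) + O(-86) = (2493 + (9 + 2*√1714)) + 2*(-86)² = (2502 + 2*√1714) + 2*7396 = (2502 + 2*√1714) + 14792 = 17294 + 2*√1714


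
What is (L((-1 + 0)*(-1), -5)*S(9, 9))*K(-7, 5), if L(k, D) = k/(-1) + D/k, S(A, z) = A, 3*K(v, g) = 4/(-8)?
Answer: 9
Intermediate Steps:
K(v, g) = -1/6 (K(v, g) = (4/(-8))/3 = (4*(-1/8))/3 = (1/3)*(-1/2) = -1/6)
L(k, D) = -k + D/k (L(k, D) = k*(-1) + D/k = -k + D/k)
(L((-1 + 0)*(-1), -5)*S(9, 9))*K(-7, 5) = ((-(-1 + 0)*(-1) - 5*(-1/(-1 + 0)))*9)*(-1/6) = ((-(-1)*(-1) - 5/((-1*(-1))))*9)*(-1/6) = ((-1*1 - 5/1)*9)*(-1/6) = ((-1 - 5*1)*9)*(-1/6) = ((-1 - 5)*9)*(-1/6) = -6*9*(-1/6) = -54*(-1/6) = 9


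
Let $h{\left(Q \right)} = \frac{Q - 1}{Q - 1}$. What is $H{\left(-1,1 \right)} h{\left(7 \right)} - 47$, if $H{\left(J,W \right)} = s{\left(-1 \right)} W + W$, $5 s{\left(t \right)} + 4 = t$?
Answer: $-47$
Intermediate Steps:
$s{\left(t \right)} = - \frac{4}{5} + \frac{t}{5}$
$h{\left(Q \right)} = 1$ ($h{\left(Q \right)} = \frac{-1 + Q}{-1 + Q} = 1$)
$H{\left(J,W \right)} = 0$ ($H{\left(J,W \right)} = \left(- \frac{4}{5} + \frac{1}{5} \left(-1\right)\right) W + W = \left(- \frac{4}{5} - \frac{1}{5}\right) W + W = - W + W = 0$)
$H{\left(-1,1 \right)} h{\left(7 \right)} - 47 = 0 \cdot 1 - 47 = 0 - 47 = -47$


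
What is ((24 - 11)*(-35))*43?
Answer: -19565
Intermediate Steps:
((24 - 11)*(-35))*43 = (13*(-35))*43 = -455*43 = -19565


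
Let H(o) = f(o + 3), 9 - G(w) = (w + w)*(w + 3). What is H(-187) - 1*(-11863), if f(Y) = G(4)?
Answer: 11816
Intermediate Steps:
G(w) = 9 - 2*w*(3 + w) (G(w) = 9 - (w + w)*(w + 3) = 9 - 2*w*(3 + w))
f(Y) = -47 (f(Y) = 9 - 6*4 - 2*4² = 9 - 24 - 2*16 = 9 - 24 - 32 = -47)
H(o) = -47
H(-187) - 1*(-11863) = -47 - 1*(-11863) = -47 + 11863 = 11816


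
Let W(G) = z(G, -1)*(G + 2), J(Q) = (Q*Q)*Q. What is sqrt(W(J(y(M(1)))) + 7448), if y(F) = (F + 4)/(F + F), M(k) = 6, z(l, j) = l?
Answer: sqrt(347563513)/216 ≈ 86.310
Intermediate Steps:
y(F) = (4 + F)/(2*F) (y(F) = (4 + F)/((2*F)) = (4 + F)*(1/(2*F)) = (4 + F)/(2*F))
J(Q) = Q**3 (J(Q) = Q**2*Q = Q**3)
W(G) = G*(2 + G) (W(G) = G*(G + 2) = G*(2 + G))
sqrt(W(J(y(M(1)))) + 7448) = sqrt(((1/2)*(4 + 6)/6)**3*(2 + ((1/2)*(4 + 6)/6)**3) + 7448) = sqrt(((1/2)*(1/6)*10)**3*(2 + ((1/2)*(1/6)*10)**3) + 7448) = sqrt((5/6)**3*(2 + (5/6)**3) + 7448) = sqrt(125*(2 + 125/216)/216 + 7448) = sqrt((125/216)*(557/216) + 7448) = sqrt(69625/46656 + 7448) = sqrt(347563513/46656) = sqrt(347563513)/216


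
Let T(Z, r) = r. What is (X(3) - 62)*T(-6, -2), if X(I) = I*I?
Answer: 106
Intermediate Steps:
X(I) = I**2
(X(3) - 62)*T(-6, -2) = (3**2 - 62)*(-2) = (9 - 62)*(-2) = -53*(-2) = 106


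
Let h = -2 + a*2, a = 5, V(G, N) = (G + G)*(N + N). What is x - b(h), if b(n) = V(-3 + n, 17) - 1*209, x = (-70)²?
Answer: 4769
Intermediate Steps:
V(G, N) = 4*G*N (V(G, N) = (2*G)*(2*N) = 4*G*N)
h = 8 (h = -2 + 5*2 = -2 + 10 = 8)
x = 4900
b(n) = -413 + 68*n (b(n) = 4*(-3 + n)*17 - 1*209 = (-204 + 68*n) - 209 = -413 + 68*n)
x - b(h) = 4900 - (-413 + 68*8) = 4900 - (-413 + 544) = 4900 - 1*131 = 4900 - 131 = 4769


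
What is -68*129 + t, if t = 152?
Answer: -8620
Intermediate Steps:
-68*129 + t = -68*129 + 152 = -8772 + 152 = -8620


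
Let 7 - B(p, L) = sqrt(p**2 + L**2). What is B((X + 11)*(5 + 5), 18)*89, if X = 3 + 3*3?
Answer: 623 - 178*sqrt(13306) ≈ -19910.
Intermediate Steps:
X = 12 (X = 3 + 9 = 12)
B(p, L) = 7 - sqrt(L**2 + p**2) (B(p, L) = 7 - sqrt(p**2 + L**2) = 7 - sqrt(L**2 + p**2))
B((X + 11)*(5 + 5), 18)*89 = (7 - sqrt(18**2 + ((12 + 11)*(5 + 5))**2))*89 = (7 - sqrt(324 + (23*10)**2))*89 = (7 - sqrt(324 + 230**2))*89 = (7 - sqrt(324 + 52900))*89 = (7 - sqrt(53224))*89 = (7 - 2*sqrt(13306))*89 = 623 - 178*sqrt(13306)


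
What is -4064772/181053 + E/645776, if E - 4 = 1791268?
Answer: -95859043069/4871653422 ≈ -19.677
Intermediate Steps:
E = 1791272 (E = 4 + 1791268 = 1791272)
-4064772/181053 + E/645776 = -4064772/181053 + 1791272/645776 = -4064772*1/181053 + 1791272*(1/645776) = -1354924/60351 + 223909/80722 = -95859043069/4871653422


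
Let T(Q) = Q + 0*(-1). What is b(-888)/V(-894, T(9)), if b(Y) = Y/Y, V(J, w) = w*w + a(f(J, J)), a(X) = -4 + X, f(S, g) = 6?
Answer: 1/83 ≈ 0.012048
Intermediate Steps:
T(Q) = Q (T(Q) = Q + 0 = Q)
V(J, w) = 2 + w² (V(J, w) = w*w + (-4 + 6) = w² + 2 = 2 + w²)
b(Y) = 1
b(-888)/V(-894, T(9)) = 1/(2 + 9²) = 1/(2 + 81) = 1/83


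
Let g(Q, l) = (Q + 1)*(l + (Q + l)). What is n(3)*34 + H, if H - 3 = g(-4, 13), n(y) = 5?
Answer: 107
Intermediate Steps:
g(Q, l) = (1 + Q)*(Q + 2*l)
H = -63 (H = 3 + (-4 + (-4)² + 2*13 + 2*(-4)*13) = 3 + (-4 + 16 + 26 - 104) = 3 - 66 = -63)
n(3)*34 + H = 5*34 - 63 = 170 - 63 = 107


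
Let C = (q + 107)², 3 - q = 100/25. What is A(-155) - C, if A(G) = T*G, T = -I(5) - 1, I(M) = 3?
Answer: -10616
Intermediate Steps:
q = -1 (q = 3 - 100/25 = 3 - 1*4 = 3 - 4 = -1)
C = 11236 (C = (-1 + 107)² = 106² = 11236)
T = -4 (T = -1*3 - 1 = -3 - 1 = -4)
A(G) = -4*G
A(-155) - C = -4*(-155) - 1*11236 = 620 - 11236 = -10616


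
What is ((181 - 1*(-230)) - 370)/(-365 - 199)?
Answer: -41/564 ≈ -0.072695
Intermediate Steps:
((181 - 1*(-230)) - 370)/(-365 - 199) = ((181 + 230) - 370)/(-564) = (411 - 370)*(-1/564) = 41*(-1/564) = -41/564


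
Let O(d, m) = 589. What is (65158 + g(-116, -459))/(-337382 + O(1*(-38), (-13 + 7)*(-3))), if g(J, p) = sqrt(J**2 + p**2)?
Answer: -65158/336793 - sqrt(224137)/336793 ≈ -0.19487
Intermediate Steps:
(65158 + g(-116, -459))/(-337382 + O(1*(-38), (-13 + 7)*(-3))) = (65158 + sqrt((-116)**2 + (-459)**2))/(-337382 + 589) = (65158 + sqrt(13456 + 210681))/(-336793) = (65158 + sqrt(224137))*(-1/336793) = -65158/336793 - sqrt(224137)/336793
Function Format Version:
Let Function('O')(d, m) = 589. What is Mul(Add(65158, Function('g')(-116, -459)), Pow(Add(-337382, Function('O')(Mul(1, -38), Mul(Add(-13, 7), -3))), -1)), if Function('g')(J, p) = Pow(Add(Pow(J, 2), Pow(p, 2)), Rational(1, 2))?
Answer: Add(Rational(-65158, 336793), Mul(Rational(-1, 336793), Pow(224137, Rational(1, 2)))) ≈ -0.19487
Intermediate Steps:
Mul(Add(65158, Function('g')(-116, -459)), Pow(Add(-337382, Function('O')(Mul(1, -38), Mul(Add(-13, 7), -3))), -1)) = Mul(Add(65158, Pow(Add(Pow(-116, 2), Pow(-459, 2)), Rational(1, 2))), Pow(Add(-337382, 589), -1)) = Mul(Add(65158, Pow(Add(13456, 210681), Rational(1, 2))), Pow(-336793, -1)) = Mul(Add(65158, Pow(224137, Rational(1, 2))), Rational(-1, 336793)) = Add(Rational(-65158, 336793), Mul(Rational(-1, 336793), Pow(224137, Rational(1, 2))))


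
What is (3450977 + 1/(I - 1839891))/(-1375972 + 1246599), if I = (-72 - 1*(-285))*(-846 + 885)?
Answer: -6320754257567/236957516832 ≈ -26.675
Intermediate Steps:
I = 8307 (I = (-72 + 285)*39 = 213*39 = 8307)
(3450977 + 1/(I - 1839891))/(-1375972 + 1246599) = (3450977 + 1/(8307 - 1839891))/(-1375972 + 1246599) = (3450977 + 1/(-1831584))/(-129373) = (3450977 - 1/1831584)*(-1/129373) = (6320754257567/1831584)*(-1/129373) = -6320754257567/236957516832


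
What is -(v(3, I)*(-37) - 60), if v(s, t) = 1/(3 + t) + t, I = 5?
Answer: 1997/8 ≈ 249.63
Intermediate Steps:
v(s, t) = t + 1/(3 + t)
-(v(3, I)*(-37) - 60) = -(((1 + 5**2 + 3*5)/(3 + 5))*(-37) - 60) = -(((1 + 25 + 15)/8)*(-37) - 60) = -(((1/8)*41)*(-37) - 60) = -((41/8)*(-37) - 60) = -(-1517/8 - 60) = -1*(-1997/8) = 1997/8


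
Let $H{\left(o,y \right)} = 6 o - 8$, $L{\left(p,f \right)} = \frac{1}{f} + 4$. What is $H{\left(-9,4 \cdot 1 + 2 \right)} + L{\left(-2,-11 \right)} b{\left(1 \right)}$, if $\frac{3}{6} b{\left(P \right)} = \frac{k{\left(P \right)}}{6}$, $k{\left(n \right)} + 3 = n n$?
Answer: $- \frac{2132}{33} \approx -64.606$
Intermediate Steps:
$L{\left(p,f \right)} = 4 + \frac{1}{f}$
$k{\left(n \right)} = -3 + n^{2}$ ($k{\left(n \right)} = -3 + n n = -3 + n^{2}$)
$b{\left(P \right)} = -1 + \frac{P^{2}}{3}$ ($b{\left(P \right)} = 2 \frac{-3 + P^{2}}{6} = 2 \left(-3 + P^{2}\right) \frac{1}{6} = 2 \left(- \frac{1}{2} + \frac{P^{2}}{6}\right) = -1 + \frac{P^{2}}{3}$)
$H{\left(o,y \right)} = -8 + 6 o$
$H{\left(-9,4 \cdot 1 + 2 \right)} + L{\left(-2,-11 \right)} b{\left(1 \right)} = \left(-8 + 6 \left(-9\right)\right) + \left(4 + \frac{1}{-11}\right) \left(-1 + \frac{1^{2}}{3}\right) = \left(-8 - 54\right) + \left(4 - \frac{1}{11}\right) \left(-1 + \frac{1}{3} \cdot 1\right) = -62 + \frac{43 \left(-1 + \frac{1}{3}\right)}{11} = -62 + \frac{43}{11} \left(- \frac{2}{3}\right) = -62 - \frac{86}{33} = - \frac{2132}{33}$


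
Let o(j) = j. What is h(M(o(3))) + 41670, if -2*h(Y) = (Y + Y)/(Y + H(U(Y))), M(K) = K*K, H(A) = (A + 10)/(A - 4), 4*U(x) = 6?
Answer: 916695/22 ≈ 41668.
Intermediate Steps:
U(x) = 3/2 (U(x) = (¼)*6 = 3/2)
H(A) = (10 + A)/(-4 + A)
M(K) = K²
h(Y) = -Y/(-23/5 + Y) (h(Y) = -(Y + Y)/(2*(Y + (10 + 3/2)/(-4 + 3/2))) = -2*Y/(2*(Y + (23/2)/(-5/2))) = -2*Y/(2*(Y - ⅖*23/2)) = -2*Y/(2*(Y - 23/5)) = -2*Y/(2*(-23/5 + Y)) = -Y/(-23/5 + Y))
h(M(o(3))) + 41670 = -5*3²/(-23 + 5*3²) + 41670 = -5*9/(-23 + 5*9) + 41670 = -5*9/(-23 + 45) + 41670 = -5*9/22 + 41670 = -5*9*1/22 + 41670 = -45/22 + 41670 = 916695/22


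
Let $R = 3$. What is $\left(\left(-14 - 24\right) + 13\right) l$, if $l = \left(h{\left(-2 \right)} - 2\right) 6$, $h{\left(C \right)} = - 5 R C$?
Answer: $-4200$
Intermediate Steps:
$h{\left(C \right)} = - 15 C$ ($h{\left(C \right)} = \left(-5\right) 3 C = - 15 C$)
$l = 168$ ($l = \left(\left(-15\right) \left(-2\right) - 2\right) 6 = \left(30 - 2\right) 6 = 28 \cdot 6 = 168$)
$\left(\left(-14 - 24\right) + 13\right) l = \left(\left(-14 - 24\right) + 13\right) 168 = \left(-38 + 13\right) 168 = \left(-25\right) 168 = -4200$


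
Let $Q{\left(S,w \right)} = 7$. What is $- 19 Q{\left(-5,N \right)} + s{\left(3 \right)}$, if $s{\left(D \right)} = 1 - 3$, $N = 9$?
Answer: $-135$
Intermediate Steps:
$s{\left(D \right)} = -2$ ($s{\left(D \right)} = 1 - 3 = -2$)
$- 19 Q{\left(-5,N \right)} + s{\left(3 \right)} = \left(-19\right) 7 - 2 = -133 - 2 = -135$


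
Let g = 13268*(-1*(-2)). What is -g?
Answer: -26536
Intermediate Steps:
g = 26536 (g = 13268*2 = 26536)
-g = -1*26536 = -26536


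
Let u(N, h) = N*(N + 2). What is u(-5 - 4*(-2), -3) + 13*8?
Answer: 119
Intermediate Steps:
u(N, h) = N*(2 + N)
u(-5 - 4*(-2), -3) + 13*8 = (-5 - 4*(-2))*(2 + (-5 - 4*(-2))) + 13*8 = (-5 + 8)*(2 + (-5 + 8)) + 104 = 3*(2 + 3) + 104 = 3*5 + 104 = 15 + 104 = 119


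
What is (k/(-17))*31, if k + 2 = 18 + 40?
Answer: -1736/17 ≈ -102.12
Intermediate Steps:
k = 56 (k = -2 + (18 + 40) = -2 + 58 = 56)
(k/(-17))*31 = (56/(-17))*31 = (56*(-1/17))*31 = -56/17*31 = -1736/17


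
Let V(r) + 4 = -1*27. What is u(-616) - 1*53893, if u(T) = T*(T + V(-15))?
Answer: 344659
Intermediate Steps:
V(r) = -31 (V(r) = -4 - 1*27 = -4 - 27 = -31)
u(T) = T*(-31 + T) (u(T) = T*(T - 31) = T*(-31 + T))
u(-616) - 1*53893 = -616*(-31 - 616) - 1*53893 = -616*(-647) - 53893 = 398552 - 53893 = 344659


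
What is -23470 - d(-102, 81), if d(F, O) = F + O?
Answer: -23449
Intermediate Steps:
-23470 - d(-102, 81) = -23470 - (-102 + 81) = -23470 - 1*(-21) = -23470 + 21 = -23449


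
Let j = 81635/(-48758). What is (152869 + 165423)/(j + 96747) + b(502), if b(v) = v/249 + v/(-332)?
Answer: 685584335513/180701544486 ≈ 3.7940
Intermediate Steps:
j = -81635/48758 (j = 81635*(-1/48758) = -81635/48758 ≈ -1.6743)
b(v) = v/996 (b(v) = v*(1/249) + v*(-1/332) = v/249 - v/332 = v/996)
(152869 + 165423)/(j + 96747) + b(502) = (152869 + 165423)/(-81635/48758 + 96747) + (1/996)*502 = 318292/(4717108591/48758) + 251/498 = 318292*(48758/4717108591) + 251/498 = 1193790872/362854507 + 251/498 = 685584335513/180701544486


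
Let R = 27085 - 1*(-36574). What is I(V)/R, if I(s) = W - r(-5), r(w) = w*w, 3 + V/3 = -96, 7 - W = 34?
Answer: -52/63659 ≈ -0.00081685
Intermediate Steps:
W = -27 (W = 7 - 1*34 = 7 - 34 = -27)
V = -297 (V = -9 + 3*(-96) = -9 - 288 = -297)
r(w) = w**2
R = 63659 (R = 27085 + 36574 = 63659)
I(s) = -52 (I(s) = -27 - 1*(-5)**2 = -27 - 1*25 = -27 - 25 = -52)
I(V)/R = -52/63659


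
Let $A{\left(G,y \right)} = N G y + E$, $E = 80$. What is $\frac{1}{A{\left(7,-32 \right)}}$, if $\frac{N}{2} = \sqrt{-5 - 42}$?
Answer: $\frac{5}{589968} + \frac{7 i \sqrt{47}}{147492} \approx 8.475 \cdot 10^{-6} + 0.00032537 i$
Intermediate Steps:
$N = 2 i \sqrt{47}$ ($N = 2 \sqrt{-5 - 42} = 2 \sqrt{-47} = 2 i \sqrt{47} \approx 13.711 i$)
$A{\left(G,y \right)} = 80 + 2 i G y \sqrt{47}$ ($A{\left(G,y \right)} = 2 i \sqrt{47} G y + 80 = 2 i G \sqrt{47} y + 80 = 2 i G y \sqrt{47} + 80 = 80 + 2 i G y \sqrt{47}$)
$\frac{1}{A{\left(7,-32 \right)}} = \frac{1}{80 + 2 i 7 \left(-32\right) \sqrt{47}} = \frac{1}{80 - 448 i \sqrt{47}}$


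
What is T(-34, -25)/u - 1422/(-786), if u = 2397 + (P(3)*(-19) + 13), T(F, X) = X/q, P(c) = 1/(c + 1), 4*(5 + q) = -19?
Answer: 88979303/49153689 ≈ 1.8102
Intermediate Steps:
q = -39/4 (q = -5 + (¼)*(-19) = -5 - 19/4 = -39/4 ≈ -9.7500)
P(c) = 1/(1 + c)
T(F, X) = -4*X/39 (T(F, X) = X/(-39/4) = X*(-4/39) = -4*X/39)
u = 9621/4 (u = 2397 + (-19/(1 + 3) + 13) = 2397 + (-19/4 + 13) = 2397 + 33/4 = 9621/4 ≈ 2405.3)
T(-34, -25)/u - 1422/(-786) = (-4/39*(-25))/(9621/4) - 1422/(-786) = (100/39)*(4/9621) - 1422*(-1/786) = 400/375219 + 237/131 = 88979303/49153689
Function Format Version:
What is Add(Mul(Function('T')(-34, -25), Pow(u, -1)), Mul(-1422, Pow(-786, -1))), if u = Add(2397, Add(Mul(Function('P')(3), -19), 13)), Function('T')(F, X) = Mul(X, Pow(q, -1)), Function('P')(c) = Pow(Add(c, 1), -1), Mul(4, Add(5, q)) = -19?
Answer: Rational(88979303, 49153689) ≈ 1.8102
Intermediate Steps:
q = Rational(-39, 4) (q = Add(-5, Mul(Rational(1, 4), -19)) = Add(-5, Rational(-19, 4)) = Rational(-39, 4) ≈ -9.7500)
Function('P')(c) = Pow(Add(1, c), -1)
Function('T')(F, X) = Mul(Rational(-4, 39), X) (Function('T')(F, X) = Mul(X, Pow(Rational(-39, 4), -1)) = Mul(X, Rational(-4, 39)) = Mul(Rational(-4, 39), X))
u = Rational(9621, 4) (u = Add(2397, Add(Mul(Pow(Add(1, 3), -1), -19), 13)) = Add(2397, Add(Mul(Pow(4, -1), -19), 13)) = Add(2397, Add(Mul(Rational(1, 4), -19), 13)) = Add(2397, Add(Rational(-19, 4), 13)) = Add(2397, Rational(33, 4)) = Rational(9621, 4) ≈ 2405.3)
Add(Mul(Function('T')(-34, -25), Pow(u, -1)), Mul(-1422, Pow(-786, -1))) = Add(Mul(Mul(Rational(-4, 39), -25), Pow(Rational(9621, 4), -1)), Mul(-1422, Pow(-786, -1))) = Add(Mul(Rational(100, 39), Rational(4, 9621)), Mul(-1422, Rational(-1, 786))) = Add(Rational(400, 375219), Rational(237, 131)) = Rational(88979303, 49153689)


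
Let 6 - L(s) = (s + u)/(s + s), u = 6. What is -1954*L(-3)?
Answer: -12701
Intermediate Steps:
L(s) = 6 - (6 + s)/(2*s) (L(s) = 6 - (s + 6)/(s + s) = 6 - (6 + s)/(2*s))
-1954*L(-3) = -1954*(11/2 - 3/(-3)) = -1954*(11/2 - 3*(-1/3)) = -1954*(11/2 + 1) = -1954*13/2 = -12701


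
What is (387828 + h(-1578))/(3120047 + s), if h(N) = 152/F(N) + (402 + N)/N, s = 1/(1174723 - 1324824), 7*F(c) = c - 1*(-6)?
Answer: 3008438417976761/24202655829785907 ≈ 0.12430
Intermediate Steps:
F(c) = 6/7 + c/7 (F(c) = (c - 1*(-6))/7 = (c + 6)/7 = (6 + c)/7 = 6/7 + c/7)
s = -1/150101 (s = 1/(-150101) = -1/150101 ≈ -6.6622e-6)
h(N) = 152/(6/7 + N/7) + (402 + N)/N
(387828 + h(-1578))/(3120047 + s) = (387828 + (2412 + (-1578)**2 + 1472*(-1578))/((-1578)*(6 - 1578)))/(3120047 - 1/150101) = (387828 - 1/1578*(2412 + 2490084 - 2322816)/(-1572))/(468322174746/150101) = (387828 - 1/1578*(-1/1572)*169680)*(150101/468322174746) = (387828 + 7070/103359)*(150101/468322174746) = (40085521322/103359)*(150101/468322174746) = 3008438417976761/24202655829785907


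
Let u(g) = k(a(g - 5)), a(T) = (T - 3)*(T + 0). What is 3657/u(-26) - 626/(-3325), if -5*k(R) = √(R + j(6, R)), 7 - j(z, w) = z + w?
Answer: -60796999/3325 ≈ -18285.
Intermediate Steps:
j(z, w) = 7 - w - z (j(z, w) = 7 - (z + w) = 7 - (w + z) = 7 + (-w - z) = 7 - w - z)
a(T) = T*(-3 + T) (a(T) = (-3 + T)*T = T*(-3 + T))
k(R) = -⅕ (k(R) = -√(R + (7 - R - 1*6))/5 = -√(R + (7 - R - 6))/5 = -√(R + (1 - R))/5 = -√1/5 = -⅕*1 = -⅕)
u(g) = -⅕
3657/u(-26) - 626/(-3325) = 3657/(-⅕) - 626/(-3325) = 3657*(-5) - 626*(-1/3325) = -18285 + 626/3325 = -60796999/3325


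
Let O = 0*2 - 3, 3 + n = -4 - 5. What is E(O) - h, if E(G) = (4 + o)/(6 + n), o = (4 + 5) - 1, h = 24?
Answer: -26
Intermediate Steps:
o = 8 (o = 9 - 1 = 8)
n = -12 (n = -3 + (-4 - 5) = -3 - 9 = -12)
O = -3 (O = 0 - 3 = -3)
E(G) = -2 (E(G) = (4 + 8)/(6 - 12) = 12/(-6) = 12*(-1/6) = -2)
E(O) - h = -2 - 1*24 = -2 - 24 = -26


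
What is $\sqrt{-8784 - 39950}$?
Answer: $59 i \sqrt{14} \approx 220.76 i$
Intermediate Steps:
$\sqrt{-8784 - 39950} = \sqrt{-48734} = 59 i \sqrt{14}$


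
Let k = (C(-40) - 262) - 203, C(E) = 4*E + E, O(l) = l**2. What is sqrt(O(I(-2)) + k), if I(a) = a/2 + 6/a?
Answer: I*sqrt(649) ≈ 25.475*I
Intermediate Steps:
I(a) = a/2 + 6/a (I(a) = a*(1/2) + 6/a = a/2 + 6/a)
C(E) = 5*E
k = -665 (k = (5*(-40) - 262) - 203 = (-200 - 262) - 203 = -462 - 203 = -665)
sqrt(O(I(-2)) + k) = sqrt(((1/2)*(-2) + 6/(-2))**2 - 665) = sqrt((-1 + 6*(-1/2))**2 - 665) = sqrt((-1 - 3)**2 - 665) = sqrt((-4)**2 - 665) = sqrt(16 - 665) = sqrt(-649) = I*sqrt(649)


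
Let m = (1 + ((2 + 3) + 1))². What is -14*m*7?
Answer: -4802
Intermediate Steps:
m = 49 (m = (1 + (5 + 1))² = (1 + 6)² = 7² = 49)
-14*m*7 = -14*49*7 = -686*7 = -4802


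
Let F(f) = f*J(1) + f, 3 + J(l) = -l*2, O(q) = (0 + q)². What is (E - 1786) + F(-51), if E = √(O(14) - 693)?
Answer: -1582 + I*√497 ≈ -1582.0 + 22.293*I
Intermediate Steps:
O(q) = q²
J(l) = -3 - 2*l (J(l) = -3 - l*2 = -3 - 2*l)
E = I*√497 (E = √(14² - 693) = √(196 - 693) = √(-497) = I*√497 ≈ 22.293*I)
F(f) = -4*f (F(f) = f*(-3 - 2*1) + f = f*(-3 - 2) + f = f*(-5) + f = -5*f + f = -4*f)
(E - 1786) + F(-51) = (I*√497 - 1786) - 4*(-51) = (-1786 + I*√497) + 204 = -1582 + I*√497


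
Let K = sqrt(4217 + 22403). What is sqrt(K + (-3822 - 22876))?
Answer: sqrt(-26698 + 22*sqrt(55)) ≈ 162.9*I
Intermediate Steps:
K = 22*sqrt(55) (K = sqrt(26620) = 22*sqrt(55) ≈ 163.16)
sqrt(K + (-3822 - 22876)) = sqrt(22*sqrt(55) + (-3822 - 22876)) = sqrt(22*sqrt(55) - 26698) = sqrt(-26698 + 22*sqrt(55))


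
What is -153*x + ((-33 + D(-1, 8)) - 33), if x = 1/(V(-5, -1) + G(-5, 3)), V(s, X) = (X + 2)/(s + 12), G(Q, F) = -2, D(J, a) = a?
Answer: 317/13 ≈ 24.385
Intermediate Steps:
V(s, X) = (2 + X)/(12 + s)
x = -7/13 (x = 1/((2 - 1)/(12 - 5) - 2) = 1/(1/7 - 2) = 1/((⅐)*1 - 2) = 1/(⅐ - 2) = 1/(-13/7) = -7/13 ≈ -0.53846)
-153*x + ((-33 + D(-1, 8)) - 33) = -153*(-7/13) + ((-33 + 8) - 33) = 1071/13 + (-25 - 33) = 1071/13 - 58 = 317/13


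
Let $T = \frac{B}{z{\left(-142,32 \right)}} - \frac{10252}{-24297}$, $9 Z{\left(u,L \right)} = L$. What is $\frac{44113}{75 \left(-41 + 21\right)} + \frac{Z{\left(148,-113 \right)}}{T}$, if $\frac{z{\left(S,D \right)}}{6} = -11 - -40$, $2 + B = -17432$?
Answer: $- \frac{123517903111}{4218100500} \approx -29.283$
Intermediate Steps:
$B = -17434$ ($B = -2 - 17432 = -17434$)
$Z{\left(u,L \right)} = \frac{L}{9}$
$z{\left(S,D \right)} = 174$ ($z{\left(S,D \right)} = 6 \left(-11 - -40\right) = 6 \left(-11 + 40\right) = 6 \cdot 29 = 174$)
$T = - \frac{70301675}{704613}$ ($T = - \frac{17434}{174} - \frac{10252}{-24297} = \left(-17434\right) \frac{1}{174} - - \frac{10252}{24297} = - \frac{8717}{87} + \frac{10252}{24297} = - \frac{70301675}{704613} \approx -99.773$)
$\frac{44113}{75 \left(-41 + 21\right)} + \frac{Z{\left(148,-113 \right)}}{T} = \frac{44113}{75 \left(-41 + 21\right)} + \frac{\frac{1}{9} \left(-113\right)}{- \frac{70301675}{704613}} = \frac{44113}{75 \left(-20\right)} - - \frac{26540423}{210905025} = \frac{44113}{-1500} + \frac{26540423}{210905025} = 44113 \left(- \frac{1}{1500}\right) + \frac{26540423}{210905025} = - \frac{44113}{1500} + \frac{26540423}{210905025} = - \frac{123517903111}{4218100500}$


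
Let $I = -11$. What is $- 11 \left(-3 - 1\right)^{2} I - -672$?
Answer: $2608$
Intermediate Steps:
$- 11 \left(-3 - 1\right)^{2} I - -672 = - 11 \left(-3 - 1\right)^{2} \left(-11\right) - -672 = - 11 \left(-4\right)^{2} \left(-11\right) + 672 = \left(-11\right) 16 \left(-11\right) + 672 = \left(-176\right) \left(-11\right) + 672 = 1936 + 672 = 2608$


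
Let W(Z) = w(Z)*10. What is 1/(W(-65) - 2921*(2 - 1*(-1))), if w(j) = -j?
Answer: -1/8113 ≈ -0.00012326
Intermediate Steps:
W(Z) = -10*Z (W(Z) = -Z*10 = -10*Z)
1/(W(-65) - 2921*(2 - 1*(-1))) = 1/(-10*(-65) - 2921*(2 - 1*(-1))) = 1/(650 - 2921*(2 + 1)) = 1/(650 - 2921*3) = 1/(650 - 8763) = 1/(-8113) = -1/8113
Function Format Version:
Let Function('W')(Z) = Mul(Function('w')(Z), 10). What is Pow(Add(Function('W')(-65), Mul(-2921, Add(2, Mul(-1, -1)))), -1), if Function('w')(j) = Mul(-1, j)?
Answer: Rational(-1, 8113) ≈ -0.00012326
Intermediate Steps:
Function('W')(Z) = Mul(-10, Z) (Function('W')(Z) = Mul(Mul(-1, Z), 10) = Mul(-10, Z))
Pow(Add(Function('W')(-65), Mul(-2921, Add(2, Mul(-1, -1)))), -1) = Pow(Add(Mul(-10, -65), Mul(-2921, Add(2, Mul(-1, -1)))), -1) = Pow(Add(650, Mul(-2921, Add(2, 1))), -1) = Pow(Add(650, Mul(-2921, 3)), -1) = Pow(Add(650, -8763), -1) = Pow(-8113, -1) = Rational(-1, 8113)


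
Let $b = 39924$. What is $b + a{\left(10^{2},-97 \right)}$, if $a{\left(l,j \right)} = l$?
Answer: $40024$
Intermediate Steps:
$b + a{\left(10^{2},-97 \right)} = 39924 + 10^{2} = 39924 + 100 = 40024$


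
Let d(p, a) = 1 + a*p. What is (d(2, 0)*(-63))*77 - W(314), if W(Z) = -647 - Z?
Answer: -3890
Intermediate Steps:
(d(2, 0)*(-63))*77 - W(314) = ((1 + 0*2)*(-63))*77 - (-647 - 1*314) = ((1 + 0)*(-63))*77 - (-647 - 314) = (1*(-63))*77 - 1*(-961) = -63*77 + 961 = -4851 + 961 = -3890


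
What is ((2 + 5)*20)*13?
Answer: 1820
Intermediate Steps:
((2 + 5)*20)*13 = (7*20)*13 = 140*13 = 1820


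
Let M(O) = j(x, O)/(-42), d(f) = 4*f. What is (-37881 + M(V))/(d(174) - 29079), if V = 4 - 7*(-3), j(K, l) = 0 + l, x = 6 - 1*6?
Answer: 1591027/1192086 ≈ 1.3347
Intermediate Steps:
x = 0 (x = 6 - 6 = 0)
j(K, l) = l
V = 25 (V = 4 + 21 = 25)
M(O) = -O/42 (M(O) = O/(-42) = O*(-1/42) = -O/42)
(-37881 + M(V))/(d(174) - 29079) = (-37881 - 1/42*25)/(4*174 - 29079) = (-37881 - 25/42)/(696 - 29079) = -1591027/42/(-28383) = -1591027/42*(-1/28383) = 1591027/1192086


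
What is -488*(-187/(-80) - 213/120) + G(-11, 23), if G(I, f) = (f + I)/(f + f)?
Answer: -12615/46 ≈ -274.24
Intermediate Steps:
G(I, f) = (I + f)/(2*f) (G(I, f) = (I + f)/((2*f)) = (I + f)*(1/(2*f)) = (I + f)/(2*f))
-488*(-187/(-80) - 213/120) + G(-11, 23) = -488*(-187/(-80) - 213/120) + (1/2)*(-11 + 23)/23 = -488*(-187*(-1/80) - 213*1/120) + (1/2)*(1/23)*12 = -488*(187/80 - 71/40) + 6/23 = -488*9/16 + 6/23 = -549/2 + 6/23 = -12615/46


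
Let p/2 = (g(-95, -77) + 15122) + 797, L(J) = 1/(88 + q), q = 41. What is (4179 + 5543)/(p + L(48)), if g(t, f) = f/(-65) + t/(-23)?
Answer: 1874936310/6142169053 ≈ 0.30526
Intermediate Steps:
g(t, f) = -t/23 - f/65 (g(t, f) = f*(-1/65) + t*(-1/23) = -f/65 - t/23 = -t/23 - f/65)
L(J) = 1/129 (L(J) = 1/(88 + 41) = 1/129)
p = 47613702/1495 (p = 2*(((-1/23*(-95) - 1/65*(-77)) + 15122) + 797) = 2*(((95/23 + 77/65) + 15122) + 797) = 2*((7946/1495 + 15122) + 797) = 2*(22615336/1495 + 797) = 2*(23806851/1495) = 47613702/1495 ≈ 31849.)
(4179 + 5543)/(p + L(48)) = (4179 + 5543)/(47613702/1495 + 1/129) = 9722/(6142169053/192855) = 9722*(192855/6142169053) = 1874936310/6142169053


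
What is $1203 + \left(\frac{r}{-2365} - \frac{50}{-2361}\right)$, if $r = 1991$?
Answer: $\frac{610244254}{507615} \approx 1202.2$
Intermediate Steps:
$1203 + \left(\frac{r}{-2365} - \frac{50}{-2361}\right) = 1203 + \left(\frac{1991}{-2365} - \frac{50}{-2361}\right) = 1203 + \left(1991 \left(- \frac{1}{2365}\right) - - \frac{50}{2361}\right) = 1203 + \left(- \frac{181}{215} + \frac{50}{2361}\right) = 1203 - \frac{416591}{507615} = \frac{610244254}{507615}$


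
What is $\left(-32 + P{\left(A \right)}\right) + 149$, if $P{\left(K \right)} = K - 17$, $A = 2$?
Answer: $102$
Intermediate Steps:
$P{\left(K \right)} = -17 + K$
$\left(-32 + P{\left(A \right)}\right) + 149 = \left(-32 + \left(-17 + 2\right)\right) + 149 = \left(-32 - 15\right) + 149 = -47 + 149 = 102$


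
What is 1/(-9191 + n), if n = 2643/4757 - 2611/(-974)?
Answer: -4633318/42569830929 ≈ -0.00010884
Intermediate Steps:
n = 14994809/4633318 (n = 2643*(1/4757) - 2611*(-1/974) = 2643/4757 + 2611/974 = 14994809/4633318 ≈ 3.2363)
1/(-9191 + n) = 1/(-9191 + 14994809/4633318) = 1/(-42569830929/4633318) = -4633318/42569830929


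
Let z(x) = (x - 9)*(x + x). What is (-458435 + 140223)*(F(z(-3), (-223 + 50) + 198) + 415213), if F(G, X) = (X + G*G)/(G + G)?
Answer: -4756941721193/36 ≈ -1.3214e+11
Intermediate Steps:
z(x) = 2*x*(-9 + x) (z(x) = (-9 + x)*(2*x) = 2*x*(-9 + x))
F(G, X) = (X + G**2)/(2*G) (F(G, X) = (X + G**2)/((2*G)) = (X + G**2)*(1/(2*G)) = (X + G**2)/(2*G))
(-458435 + 140223)*(F(z(-3), (-223 + 50) + 198) + 415213) = (-458435 + 140223)*((((-223 + 50) + 198) + (2*(-3)*(-9 - 3))**2)/(2*((2*(-3)*(-9 - 3)))) + 415213) = -318212*(((-173 + 198) + (2*(-3)*(-12))**2)/(2*((2*(-3)*(-12)))) + 415213) = -318212*((1/2)*(25 + 72**2)/72 + 415213) = -318212*((1/2)*(1/72)*(25 + 5184) + 415213) = -318212*((1/2)*(1/72)*5209 + 415213) = -318212*(5209/144 + 415213) = -318212*59795881/144 = -4756941721193/36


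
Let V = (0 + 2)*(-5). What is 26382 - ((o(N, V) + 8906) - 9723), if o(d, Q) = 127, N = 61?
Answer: 27072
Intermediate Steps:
V = -10 (V = 2*(-5) = -10)
26382 - ((o(N, V) + 8906) - 9723) = 26382 - ((127 + 8906) - 9723) = 26382 - (9033 - 9723) = 26382 - 1*(-690) = 26382 + 690 = 27072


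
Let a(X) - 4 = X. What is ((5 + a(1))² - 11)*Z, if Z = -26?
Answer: -2314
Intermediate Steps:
a(X) = 4 + X
((5 + a(1))² - 11)*Z = ((5 + (4 + 1))² - 11)*(-26) = ((5 + 5)² - 11)*(-26) = (10² - 11)*(-26) = (100 - 11)*(-26) = 89*(-26) = -2314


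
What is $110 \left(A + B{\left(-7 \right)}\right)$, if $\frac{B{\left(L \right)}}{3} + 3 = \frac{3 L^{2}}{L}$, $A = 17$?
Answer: $-6050$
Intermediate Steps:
$B{\left(L \right)} = -9 + 9 L$ ($B{\left(L \right)} = -9 + 3 \frac{3 L^{2}}{L} = -9 + 3 \cdot 3 L = -9 + 9 L$)
$110 \left(A + B{\left(-7 \right)}\right) = 110 \left(17 + \left(-9 + 9 \left(-7\right)\right)\right) = 110 \left(17 - 72\right) = 110 \left(-55\right) = -6050$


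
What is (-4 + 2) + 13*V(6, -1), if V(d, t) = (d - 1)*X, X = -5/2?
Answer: -329/2 ≈ -164.50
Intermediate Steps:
X = -5/2 (X = -5*½ = -5/2 ≈ -2.5000)
V(d, t) = 5/2 - 5*d/2 (V(d, t) = (d - 1)*(-5/2) = (-1 + d)*(-5/2) = 5/2 - 5*d/2)
(-4 + 2) + 13*V(6, -1) = (-4 + 2) + 13*(5/2 - 5/2*6) = -2 + 13*(5/2 - 15) = -2 + 13*(-25/2) = -2 - 325/2 = -329/2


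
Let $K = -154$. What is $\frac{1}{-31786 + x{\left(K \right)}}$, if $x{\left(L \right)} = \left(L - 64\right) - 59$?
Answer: $- \frac{1}{32063} \approx -3.1189 \cdot 10^{-5}$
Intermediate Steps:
$x{\left(L \right)} = -123 + L$ ($x{\left(L \right)} = \left(-64 + L\right) - 59 = -123 + L$)
$\frac{1}{-31786 + x{\left(K \right)}} = \frac{1}{-31786 - 277} = \frac{1}{-32063} = - \frac{1}{32063}$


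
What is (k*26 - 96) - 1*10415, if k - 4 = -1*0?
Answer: -10407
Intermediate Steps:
k = 4 (k = 4 - 1*0 = 4 + 0 = 4)
(k*26 - 96) - 1*10415 = (4*26 - 96) - 1*10415 = (104 - 96) - 10415 = 8 - 10415 = -10407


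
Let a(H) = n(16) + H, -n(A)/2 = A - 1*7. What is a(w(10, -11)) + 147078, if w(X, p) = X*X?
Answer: 147160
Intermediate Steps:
w(X, p) = X²
n(A) = 14 - 2*A (n(A) = -2*(A - 1*7) = -2*(A - 7) = -2*(-7 + A) = 14 - 2*A)
a(H) = -18 + H (a(H) = (14 - 2*16) + H = (14 - 32) + H = -18 + H)
a(w(10, -11)) + 147078 = (-18 + 10²) + 147078 = (-18 + 100) + 147078 = 82 + 147078 = 147160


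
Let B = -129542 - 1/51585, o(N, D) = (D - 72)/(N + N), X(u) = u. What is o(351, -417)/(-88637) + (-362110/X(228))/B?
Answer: 850174965524774/69300272618603559 ≈ 0.012268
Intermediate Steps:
o(N, D) = (-72 + D)/(2*N) (o(N, D) = (-72 + D)/((2*N)) = (-72 + D)*(1/(2*N)) = (-72 + D)/(2*N))
B = -6682424071/51585 (B = -129542 - 1*1/51585 = -129542 - 1/51585 = -6682424071/51585 ≈ -1.2954e+5)
o(351, -417)/(-88637) + (-362110/X(228))/B = ((½)*(-72 - 417)/351)/(-88637) + (-362110/228)/(-6682424071/51585) = ((½)*(1/351)*(-489))*(-1/88637) - 362110*1/228*(-51585/6682424071) = -163/234*(-1/88637) - 181055/114*(-51585/6682424071) = 163/20741058 + 163854775/13364848142 = 850174965524774/69300272618603559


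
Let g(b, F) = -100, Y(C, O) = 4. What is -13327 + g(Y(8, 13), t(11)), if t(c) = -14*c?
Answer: -13427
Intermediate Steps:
-13327 + g(Y(8, 13), t(11)) = -13327 - 100 = -13427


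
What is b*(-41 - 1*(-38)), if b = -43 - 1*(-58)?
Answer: -45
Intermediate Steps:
b = 15 (b = -43 + 58 = 15)
b*(-41 - 1*(-38)) = 15*(-41 - 1*(-38)) = 15*(-41 + 38) = 15*(-3) = -45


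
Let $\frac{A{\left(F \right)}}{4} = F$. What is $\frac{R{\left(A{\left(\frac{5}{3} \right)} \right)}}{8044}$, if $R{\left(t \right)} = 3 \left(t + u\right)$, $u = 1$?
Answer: $\frac{23}{8044} \approx 0.0028593$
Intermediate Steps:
$A{\left(F \right)} = 4 F$
$R{\left(t \right)} = 3 + 3 t$ ($R{\left(t \right)} = 3 \left(t + 1\right) = 3 \left(1 + t\right) = 3 + 3 t$)
$\frac{R{\left(A{\left(\frac{5}{3} \right)} \right)}}{8044} = \frac{3 + 3 \cdot 4 \cdot \frac{5}{3}}{8044} = \left(3 + 3 \cdot 4 \cdot 5 \cdot \frac{1}{3}\right) \frac{1}{8044} = \left(3 + 3 \cdot 4 \cdot \frac{5}{3}\right) \frac{1}{8044} = \left(3 + 3 \cdot \frac{20}{3}\right) \frac{1}{8044} = \left(3 + 20\right) \frac{1}{8044} = 23 \cdot \frac{1}{8044} = \frac{23}{8044}$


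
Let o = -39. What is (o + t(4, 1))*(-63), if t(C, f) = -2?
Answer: 2583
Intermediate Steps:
(o + t(4, 1))*(-63) = (-39 - 2)*(-63) = -41*(-63) = 2583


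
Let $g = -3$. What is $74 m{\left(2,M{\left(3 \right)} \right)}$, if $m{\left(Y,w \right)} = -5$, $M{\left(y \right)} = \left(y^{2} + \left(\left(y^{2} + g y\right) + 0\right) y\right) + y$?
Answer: $-370$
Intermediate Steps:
$M{\left(y \right)} = y + y^{2} + y \left(y^{2} - 3 y\right)$ ($M{\left(y \right)} = \left(y^{2} + \left(\left(y^{2} - 3 y\right) + 0\right) y\right) + y = \left(y^{2} + \left(y^{2} - 3 y\right) y\right) + y = \left(y^{2} + y \left(y^{2} - 3 y\right)\right) + y = y + y^{2} + y \left(y^{2} - 3 y\right)$)
$74 m{\left(2,M{\left(3 \right)} \right)} = 74 \left(-5\right) = -370$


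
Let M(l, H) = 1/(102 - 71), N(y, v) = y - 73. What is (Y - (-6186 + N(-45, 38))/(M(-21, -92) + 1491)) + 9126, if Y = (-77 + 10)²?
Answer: 314753977/23111 ≈ 13619.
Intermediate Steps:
Y = 4489 (Y = (-67)² = 4489)
N(y, v) = -73 + y
M(l, H) = 1/31
(Y - (-6186 + N(-45, 38))/(M(-21, -92) + 1491)) + 9126 = (4489 - (-6186 + (-73 - 45))/(1/31 + 1491)) + 9126 = (4489 - (-6186 - 118)/46222/31) + 9126 = (4489 - (-6304)*31/46222) + 9126 = (4489 - 1*(-97712/23111)) + 9126 = (4489 + 97712/23111) + 9126 = 103842991/23111 + 9126 = 314753977/23111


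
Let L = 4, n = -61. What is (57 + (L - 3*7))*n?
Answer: -2440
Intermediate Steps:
(57 + (L - 3*7))*n = (57 + (4 - 3*7))*(-61) = (57 + (4 - 21))*(-61) = (57 - 17)*(-61) = 40*(-61) = -2440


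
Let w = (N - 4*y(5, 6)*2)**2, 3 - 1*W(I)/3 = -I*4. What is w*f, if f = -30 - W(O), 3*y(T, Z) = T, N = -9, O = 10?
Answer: -237917/3 ≈ -79306.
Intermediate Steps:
y(T, Z) = T/3
W(I) = 9 + 12*I (W(I) = 9 - 3*(-I)*4 = 9 - (-12)*I = 9 + 12*I)
f = -159 (f = -30 - (9 + 12*10) = -30 - (9 + 120) = -30 - 1*129 = -30 - 129 = -159)
w = 4489/9 (w = (-9 - 4*5/3*2)**2 = (-9 - 20/3*2)**2 = (-9 - 40/3)**2 = (-67/3)**2 = 4489/9 ≈ 498.78)
w*f = (4489/9)*(-159) = -237917/3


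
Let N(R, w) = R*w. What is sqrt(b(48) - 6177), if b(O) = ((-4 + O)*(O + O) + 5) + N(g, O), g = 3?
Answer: 2*I*sqrt(451) ≈ 42.474*I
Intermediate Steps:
b(O) = 5 + 3*O + 2*O*(-4 + O) (b(O) = ((-4 + O)*(O + O) + 5) + 3*O = ((-4 + O)*(2*O) + 5) + 3*O = (2*O*(-4 + O) + 5) + 3*O = (5 + 2*O*(-4 + O)) + 3*O = 5 + 3*O + 2*O*(-4 + O))
sqrt(b(48) - 6177) = sqrt((5 - 5*48 + 2*48**2) - 6177) = sqrt((5 - 240 + 2*2304) - 6177) = sqrt((5 - 240 + 4608) - 6177) = sqrt(4373 - 6177) = sqrt(-1804) = 2*I*sqrt(451)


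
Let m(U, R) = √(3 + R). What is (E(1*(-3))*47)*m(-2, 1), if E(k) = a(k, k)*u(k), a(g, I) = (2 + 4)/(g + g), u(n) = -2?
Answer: 188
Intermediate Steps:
a(g, I) = 3/g (a(g, I) = 6/((2*g)) = 6*(1/(2*g)) = 3/g)
E(k) = -6/k (E(k) = (3/k)*(-2) = -6/k)
(E(1*(-3))*47)*m(-2, 1) = (-6/(1*(-3))*47)*√(3 + 1) = (-6/(-3)*47)*√4 = (-6*(-⅓)*47)*2 = (2*47)*2 = 94*2 = 188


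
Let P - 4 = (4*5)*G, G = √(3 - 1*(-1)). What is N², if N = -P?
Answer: 1936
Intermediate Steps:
G = 2 (G = √(3 + 1) = √4 = 2)
P = 44 (P = 4 + (4*5)*2 = 4 + 20*2 = 4 + 40 = 44)
N = -44 (N = -1*44 = -44)
N² = (-44)² = 1936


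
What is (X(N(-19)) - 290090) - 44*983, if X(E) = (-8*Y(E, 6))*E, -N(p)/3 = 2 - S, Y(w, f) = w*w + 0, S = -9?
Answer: -45846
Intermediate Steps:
Y(w, f) = w**2 (Y(w, f) = w**2 + 0 = w**2)
N(p) = -33 (N(p) = -3*(2 - 1*(-9)) = -3*(2 + 9) = -3*11 = -33)
X(E) = -8*E**3 (X(E) = (-8*E**2)*E = -8*E**3)
(X(N(-19)) - 290090) - 44*983 = (-8*(-33)**3 - 290090) - 44*983 = (-8*(-35937) - 290090) - 43252 = (287496 - 290090) - 43252 = -2594 - 43252 = -45846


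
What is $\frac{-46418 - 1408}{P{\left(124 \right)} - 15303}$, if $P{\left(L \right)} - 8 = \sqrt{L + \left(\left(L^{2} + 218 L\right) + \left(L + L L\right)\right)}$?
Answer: $\frac{731498670}{233878993} + \frac{573912 \sqrt{403}}{233878993} \approx 3.1769$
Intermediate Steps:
$P{\left(L \right)} = 8 + \sqrt{2 L^{2} + 220 L}$ ($P{\left(L \right)} = 8 + \sqrt{L + \left(\left(L^{2} + 218 L\right) + \left(L + L L\right)\right)} = 8 + \sqrt{L + \left(\left(L^{2} + 218 L\right) + \left(L + L^{2}\right)\right)} = 8 + \sqrt{L + \left(2 L^{2} + 219 L\right)} = 8 + \sqrt{2 L^{2} + 220 L}$)
$\frac{-46418 - 1408}{P{\left(124 \right)} - 15303} = \frac{-46418 - 1408}{\left(8 + \sqrt{2} \sqrt{124 \left(110 + 124\right)}\right) - 15303} = - \frac{47826}{\left(8 + \sqrt{2} \sqrt{124 \cdot 234}\right) - 15303} = - \frac{47826}{\left(8 + \sqrt{2} \sqrt{29016}\right) - 15303} = - \frac{47826}{\left(8 + \sqrt{2} \cdot 6 \sqrt{806}\right) - 15303} = - \frac{47826}{\left(8 + 12 \sqrt{403}\right) - 15303} = - \frac{47826}{-15295 + 12 \sqrt{403}}$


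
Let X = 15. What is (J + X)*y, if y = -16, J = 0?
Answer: -240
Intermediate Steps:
(J + X)*y = (0 + 15)*(-16) = 15*(-16) = -240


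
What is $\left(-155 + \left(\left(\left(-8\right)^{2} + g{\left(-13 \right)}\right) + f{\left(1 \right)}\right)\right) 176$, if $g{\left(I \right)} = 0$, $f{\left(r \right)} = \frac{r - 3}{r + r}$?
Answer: $-16192$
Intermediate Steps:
$f{\left(r \right)} = \frac{-3 + r}{2 r}$
$\left(-155 + \left(\left(\left(-8\right)^{2} + g{\left(-13 \right)}\right) + f{\left(1 \right)}\right)\right) 176 = \left(-155 + \left(\left(\left(-8\right)^{2} + 0\right) + \frac{-3 + 1}{2 \cdot 1}\right)\right) 176 = \left(-155 + \left(\left(64 + 0\right) + \frac{1}{2} \cdot 1 \left(-2\right)\right)\right) 176 = \left(-155 + \left(64 - 1\right)\right) 176 = \left(-155 + 63\right) 176 = \left(-92\right) 176 = -16192$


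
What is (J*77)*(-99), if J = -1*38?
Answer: 289674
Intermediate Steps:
J = -38
(J*77)*(-99) = -38*77*(-99) = -2926*(-99) = 289674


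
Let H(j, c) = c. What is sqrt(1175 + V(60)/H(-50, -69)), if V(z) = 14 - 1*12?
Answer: sqrt(5594037)/69 ≈ 34.278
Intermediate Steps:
V(z) = 2 (V(z) = 14 - 12 = 2)
sqrt(1175 + V(60)/H(-50, -69)) = sqrt(1175 + 2/(-69)) = sqrt(1175 + 2*(-1/69)) = sqrt(1175 - 2/69) = sqrt(81073/69) = sqrt(5594037)/69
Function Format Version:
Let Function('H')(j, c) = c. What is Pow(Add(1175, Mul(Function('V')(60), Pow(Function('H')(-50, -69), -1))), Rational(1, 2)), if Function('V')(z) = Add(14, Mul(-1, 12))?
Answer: Mul(Rational(1, 69), Pow(5594037, Rational(1, 2))) ≈ 34.278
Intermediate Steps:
Function('V')(z) = 2 (Function('V')(z) = Add(14, -12) = 2)
Pow(Add(1175, Mul(Function('V')(60), Pow(Function('H')(-50, -69), -1))), Rational(1, 2)) = Pow(Add(1175, Mul(2, Pow(-69, -1))), Rational(1, 2)) = Pow(Add(1175, Mul(2, Rational(-1, 69))), Rational(1, 2)) = Pow(Add(1175, Rational(-2, 69)), Rational(1, 2)) = Pow(Rational(81073, 69), Rational(1, 2)) = Mul(Rational(1, 69), Pow(5594037, Rational(1, 2)))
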